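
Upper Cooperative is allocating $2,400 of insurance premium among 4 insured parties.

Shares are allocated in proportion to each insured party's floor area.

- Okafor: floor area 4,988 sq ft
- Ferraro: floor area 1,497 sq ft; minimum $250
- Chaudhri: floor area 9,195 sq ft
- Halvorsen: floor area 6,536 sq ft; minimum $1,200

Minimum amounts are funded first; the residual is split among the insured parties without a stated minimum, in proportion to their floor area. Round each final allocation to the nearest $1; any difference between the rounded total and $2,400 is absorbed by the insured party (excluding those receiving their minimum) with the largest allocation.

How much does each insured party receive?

Guaranteed amounts: Ferraro $250; Halvorsen $1,200. Remaining pool $950.
Remaining pool split over remaining floor area 14,183: Okafor 334.10 → $334; Chaudhri 615.90 → $616.

Okafor: $334 | Ferraro: $250 | Chaudhri: $616 | Halvorsen: $1,200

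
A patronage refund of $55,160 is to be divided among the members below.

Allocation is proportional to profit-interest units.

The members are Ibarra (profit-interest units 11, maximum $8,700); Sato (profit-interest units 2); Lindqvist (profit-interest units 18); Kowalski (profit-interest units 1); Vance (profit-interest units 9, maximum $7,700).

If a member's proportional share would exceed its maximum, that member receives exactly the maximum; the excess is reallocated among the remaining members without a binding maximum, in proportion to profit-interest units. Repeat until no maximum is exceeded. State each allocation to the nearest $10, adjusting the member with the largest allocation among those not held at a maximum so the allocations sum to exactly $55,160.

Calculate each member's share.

Ibarra: $8,700 · Sato: $3,690 · Lindqvist: $33,220 · Kowalski: $1,850 · Vance: $7,700

Sum of profit-interest units: 41.
Unconstrained shares: Ibarra 14,799.02; Sato 2,690.73; Lindqvist 24,216.59; Kowalski 1,345.37; Vance 12,108.29.
Held at cap: Ibarra ($8,700), Vance ($7,700); balance $38,760 reallocated over remaining profit-interest units 21.
Remaining shares: Sato 3,691.43 → $3,690; Lindqvist 33,222.86 → $33,220; Kowalski 1,845.71 → $1,850.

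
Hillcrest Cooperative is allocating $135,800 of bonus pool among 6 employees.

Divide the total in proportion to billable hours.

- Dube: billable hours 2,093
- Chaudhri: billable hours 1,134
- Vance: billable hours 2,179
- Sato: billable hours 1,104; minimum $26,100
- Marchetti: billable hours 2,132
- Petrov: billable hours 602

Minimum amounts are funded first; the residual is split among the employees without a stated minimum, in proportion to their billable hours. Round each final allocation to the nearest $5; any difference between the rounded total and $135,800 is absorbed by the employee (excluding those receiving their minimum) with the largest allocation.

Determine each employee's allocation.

Fund the minimums — Sato $26,100. Balance $109,700.
Balance split over remaining billable hours 8,140: Dube 28,206.65 → $28,205; Chaudhri 15,282.53 → $15,285; Vance 29,365.64 → $29,365; Marchetti 28,732.24 → $28,730; Petrov 8,112.95 → $8,115.

Dube: $28,205 · Chaudhri: $15,285 · Vance: $29,365 · Sato: $26,100 · Marchetti: $28,730 · Petrov: $8,115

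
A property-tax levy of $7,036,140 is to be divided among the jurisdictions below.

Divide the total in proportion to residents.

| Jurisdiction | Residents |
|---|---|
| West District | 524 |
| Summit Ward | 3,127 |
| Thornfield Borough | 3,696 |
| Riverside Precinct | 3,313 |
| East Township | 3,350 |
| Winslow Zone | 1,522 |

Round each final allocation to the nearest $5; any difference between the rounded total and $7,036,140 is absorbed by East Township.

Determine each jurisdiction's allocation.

Sum of residents: 15,532.
Proportional shares: West District 524/15,532 × $7,036,140 = 237,376.86; Summit Ward 3,127/15,532 × $7,036,140 = 1,416,559.99; Thornfield Borough 3,696/15,532 × $7,036,140 = 1,674,322.27; Riverside Precinct 3,313/15,532 × $7,036,140 = 1,500,819.72; East Township 3,350/15,532 × $7,036,140 = 1,517,581.06; Winslow Zone 1,522/15,532 × $7,036,140 = 689,480.11.
Rounded to nearest $5: West District $237,375; Summit Ward $1,416,560; Thornfield Borough $1,674,320; Riverside Precinct $1,500,820; East Township $1,517,580; Winslow Zone $689,480. Sum = $7,036,135.
Difference $7,036,140 − $7,036,135 = +$5 applied to East Township: East Township becomes $1,517,585.

West District: $237,375 | Summit Ward: $1,416,560 | Thornfield Borough: $1,674,320 | Riverside Precinct: $1,500,820 | East Township: $1,517,585 | Winslow Zone: $689,480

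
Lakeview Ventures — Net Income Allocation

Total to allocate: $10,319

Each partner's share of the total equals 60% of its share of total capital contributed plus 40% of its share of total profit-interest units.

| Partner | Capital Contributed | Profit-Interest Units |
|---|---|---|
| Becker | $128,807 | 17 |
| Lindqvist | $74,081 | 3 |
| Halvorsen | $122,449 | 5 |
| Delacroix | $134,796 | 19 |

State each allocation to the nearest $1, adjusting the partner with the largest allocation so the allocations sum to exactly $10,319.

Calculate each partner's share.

Totals — capital contributed 460,133, profit-interest units 44.
Composite weights (60% capital contributed + 40% profit-interest units): Becker 0.3225; Lindqvist 0.1239; Halvorsen 0.2051; Delacroix 0.3485.
Raw shares: Becker 3,327.94; Lindqvist 1,278.24; Halvorsen 2,116.68; Delacroix 3,596.14.
After rounding ($1): Becker $3,328; Lindqvist $1,278; Halvorsen $2,117; Delacroix $3,596. Sum = $10,319.
Rounded total matches; no reconciliation needed.

Becker: $3,328 | Lindqvist: $1,278 | Halvorsen: $2,117 | Delacroix: $3,596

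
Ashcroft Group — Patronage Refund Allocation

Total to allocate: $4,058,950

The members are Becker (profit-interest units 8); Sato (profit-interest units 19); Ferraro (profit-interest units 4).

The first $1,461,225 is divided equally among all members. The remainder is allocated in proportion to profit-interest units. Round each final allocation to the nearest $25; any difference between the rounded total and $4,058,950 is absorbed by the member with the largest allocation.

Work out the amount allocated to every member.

First tranche $1,461,225 split equally: $487,075 each.
Remainder $2,597,725 by profit-interest units (total 31): Becker 670,380.65 → $670,375; Sato 1,592,154.03 → $1,592,150; Ferraro 335,190.32 → $335,200.
Totals: Becker $487,075 + $670,375 = $1,157,450; Sato $487,075 + $1,592,150 = $2,079,225; Ferraro $487,075 + $335,200 = $822,275.

Becker: $1,157,450 | Sato: $2,079,225 | Ferraro: $822,275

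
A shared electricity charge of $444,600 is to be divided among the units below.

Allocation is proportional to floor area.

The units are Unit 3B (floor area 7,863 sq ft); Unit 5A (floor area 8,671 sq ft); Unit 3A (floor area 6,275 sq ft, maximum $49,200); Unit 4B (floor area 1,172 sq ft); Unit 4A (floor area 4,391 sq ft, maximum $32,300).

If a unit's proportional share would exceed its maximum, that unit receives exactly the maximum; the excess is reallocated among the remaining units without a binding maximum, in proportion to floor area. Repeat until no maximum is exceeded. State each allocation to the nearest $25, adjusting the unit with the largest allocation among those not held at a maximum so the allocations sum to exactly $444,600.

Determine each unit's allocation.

Floor area total: 28,372.
Unconstrained shares: Unit 3B 123,216.19; Unit 5A 135,877.86; Unit 3A 98,331.63; Unit 4B 18,365.68; Unit 4A 68,808.64.
Capped: Unit 3A ($49,200), Unit 4A ($32,300); remaining pool $363,100 reallocated over remaining floor area 17,706.
Shares after redistribution: Unit 3B 161,247.90 → $161,250; Unit 5A 177,817.69 → $177,825; Unit 4B 24,034.41 → $24,025.

Unit 3B: $161,250; Unit 5A: $177,825; Unit 3A: $49,200; Unit 4B: $24,025; Unit 4A: $32,300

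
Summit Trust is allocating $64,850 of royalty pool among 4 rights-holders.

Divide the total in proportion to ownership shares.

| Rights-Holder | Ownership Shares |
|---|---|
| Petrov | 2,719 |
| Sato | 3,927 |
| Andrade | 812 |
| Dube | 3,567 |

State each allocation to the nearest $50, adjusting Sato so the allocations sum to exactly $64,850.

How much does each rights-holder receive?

Sum of ownership shares: 11,025.
Pro-rata amounts: Petrov 2,719/11,025 × $64,850 = 15,993.39; Sato 3,927/11,025 × $64,850 = 23,098.95; Andrade 812/11,025 × $64,850 = 4,776.25; Dube 3,567/11,025 × $64,850 = 20,981.40.
After rounding ($50): Petrov $16,000; Sato $23,100; Andrade $4,800; Dube $21,000. Sum = $64,900.
Difference $64,850 − $64,900 = −$50 applied to Sato: Sato becomes $23,050.

Petrov: $16,000 · Sato: $23,050 · Andrade: $4,800 · Dube: $21,000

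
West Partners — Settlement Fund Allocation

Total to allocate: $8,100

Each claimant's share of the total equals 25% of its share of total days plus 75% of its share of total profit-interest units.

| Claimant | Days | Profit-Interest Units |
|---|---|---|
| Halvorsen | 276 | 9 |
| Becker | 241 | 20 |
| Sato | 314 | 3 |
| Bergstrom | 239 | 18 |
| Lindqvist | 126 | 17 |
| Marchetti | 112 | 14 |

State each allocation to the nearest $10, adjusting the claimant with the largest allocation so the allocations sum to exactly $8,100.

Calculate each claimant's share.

Totals — days 1,308, profit-interest units 81.
Combined weights (25% days + 75% profit-interest units): Halvorsen 0.1361; Becker 0.2312; Sato 0.0878; Bergstrom 0.2123; Lindqvist 0.1815; Marchetti 0.1510.
Raw shares: Halvorsen 1,102.29; Becker 1,873.11; Sato 711.12; Bergstrom 1,720.01; Lindqvist 1,470.07; Marchetti 1,223.39.
Rounded to nearest $10: Halvorsen $1,100; Becker $1,870; Sato $710; Bergstrom $1,720; Lindqvist $1,470; Marchetti $1,220. Sum = $8,090.
Difference $8,100 − $8,090 = +$10 applied to largest allocation (Becker): Becker becomes $1,880.

Halvorsen: $1,100 · Becker: $1,880 · Sato: $710 · Bergstrom: $1,720 · Lindqvist: $1,470 · Marchetti: $1,220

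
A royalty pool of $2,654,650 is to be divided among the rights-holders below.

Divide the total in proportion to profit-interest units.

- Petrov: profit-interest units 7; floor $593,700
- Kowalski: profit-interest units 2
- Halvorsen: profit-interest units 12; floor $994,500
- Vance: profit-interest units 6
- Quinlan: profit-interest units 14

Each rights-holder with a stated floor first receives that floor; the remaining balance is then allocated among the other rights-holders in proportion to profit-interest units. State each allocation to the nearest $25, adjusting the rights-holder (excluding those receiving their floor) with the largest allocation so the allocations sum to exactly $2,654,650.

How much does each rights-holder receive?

Petrov: $593,700 · Kowalski: $96,950 · Halvorsen: $994,500 · Vance: $290,850 · Quinlan: $678,650

Fund the minimums — Petrov $593,700; Halvorsen $994,500. Remaining pool $1,066,450.
Remaining pool split over remaining profit-interest units 22: Kowalski 96,950.00 → $96,950; Vance 290,850.00 → $290,850; Quinlan 678,650.00 → $678,650.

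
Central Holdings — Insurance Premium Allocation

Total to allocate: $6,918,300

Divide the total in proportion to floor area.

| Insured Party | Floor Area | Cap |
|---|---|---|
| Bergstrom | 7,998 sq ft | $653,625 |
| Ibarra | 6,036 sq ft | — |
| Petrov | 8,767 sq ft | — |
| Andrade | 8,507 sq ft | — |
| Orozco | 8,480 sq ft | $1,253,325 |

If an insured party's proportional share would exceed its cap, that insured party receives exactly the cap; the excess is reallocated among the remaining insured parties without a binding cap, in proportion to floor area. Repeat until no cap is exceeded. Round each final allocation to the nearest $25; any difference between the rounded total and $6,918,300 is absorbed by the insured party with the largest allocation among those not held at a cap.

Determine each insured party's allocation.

Combined floor area = 39,788.
Unconstrained shares: Bergstrom 1,390,684.71; Ibarra 1,049,534.00; Petrov 1,524,397.71; Andrade 1,479,189.16; Orozco 1,474,494.42.
Held at cap: Bergstrom ($653,625), Orozco ($1,253,325); balance $5,011,350 reallocated over remaining floor area 23,310.
Redistributed shares: Ibarra 1,297,662.32 → $1,297,650; Petrov 1,884,792.17 → $1,884,800; Andrade 1,828,895.51 → $1,828,900.

Bergstrom: $653,625 | Ibarra: $1,297,650 | Petrov: $1,884,800 | Andrade: $1,828,900 | Orozco: $1,253,325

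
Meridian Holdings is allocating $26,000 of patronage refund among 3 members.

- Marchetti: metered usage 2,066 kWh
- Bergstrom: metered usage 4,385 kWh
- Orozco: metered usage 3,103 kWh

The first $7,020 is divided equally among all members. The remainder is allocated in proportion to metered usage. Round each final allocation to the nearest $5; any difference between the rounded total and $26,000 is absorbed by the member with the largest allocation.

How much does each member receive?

Equal tier: $7,020 ÷ 3 = $2,340 apiece.
Remainder $18,980 by metered usage (total 9,554): Marchetti 4,104.32 → $4,105; Bergstrom 8,711.25 → $8,710; Orozco 6,164.43 → $6,165.
Totals: Marchetti $2,340 + $4,105 = $6,445; Bergstrom $2,340 + $8,710 = $11,050; Orozco $2,340 + $6,165 = $8,505.

Marchetti: $6,445; Bergstrom: $11,050; Orozco: $8,505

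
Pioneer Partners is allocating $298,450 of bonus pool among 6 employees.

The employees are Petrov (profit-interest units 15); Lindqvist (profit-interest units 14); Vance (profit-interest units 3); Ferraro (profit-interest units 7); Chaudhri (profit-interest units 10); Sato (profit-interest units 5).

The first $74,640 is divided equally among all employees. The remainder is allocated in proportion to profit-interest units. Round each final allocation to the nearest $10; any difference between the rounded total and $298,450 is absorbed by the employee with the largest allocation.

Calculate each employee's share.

Petrov: $74,620; Lindqvist: $70,460; Vance: $24,870; Ferraro: $41,450; Chaudhri: $53,890; Sato: $33,160

First tranche $74,640 split equally: $12,440 each.
Remainder $223,810 by profit-interest units (total 54): Petrov 62,169.44 → $62,170; Lindqvist 58,024.81 → $58,020; Vance 12,433.89 → $12,430; Ferraro 29,012.41 → $29,010; Chaudhri 41,446.30 → $41,450; Sato 20,723.15 → $20,720.
Rounding difference +$10 on remainder applied to Petrov.
Totals: Petrov $12,440 + $62,180 = $74,620; Lindqvist $12,440 + $58,020 = $70,460; Vance $12,440 + $12,430 = $24,870; Ferraro $12,440 + $29,010 = $41,450; Chaudhri $12,440 + $41,450 = $53,890; Sato $12,440 + $20,720 = $33,160.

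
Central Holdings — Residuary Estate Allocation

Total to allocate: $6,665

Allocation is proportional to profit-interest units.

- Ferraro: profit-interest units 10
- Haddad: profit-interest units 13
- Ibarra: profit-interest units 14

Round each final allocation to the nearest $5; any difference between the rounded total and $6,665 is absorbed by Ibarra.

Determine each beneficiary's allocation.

Sum of profit-interest units: 37.
Unrounded shares: Ferraro 10/37 × $6,665 = 1,801.35; Haddad 13/37 × $6,665 = 2,341.76; Ibarra 14/37 × $6,665 = 2,521.89.
After rounding ($5): Ferraro $1,800; Haddad $2,340; Ibarra $2,520. Sum = $6,660.
Difference $6,665 − $6,660 = +$5 applied to Ibarra: Ibarra becomes $2,525.

Ferraro: $1,800 | Haddad: $2,340 | Ibarra: $2,525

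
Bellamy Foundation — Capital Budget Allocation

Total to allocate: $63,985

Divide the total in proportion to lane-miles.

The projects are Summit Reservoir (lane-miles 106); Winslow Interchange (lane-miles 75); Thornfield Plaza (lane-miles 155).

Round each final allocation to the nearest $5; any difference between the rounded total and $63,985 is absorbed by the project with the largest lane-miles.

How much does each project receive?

Summit Reservoir: $20,185 · Winslow Interchange: $14,280 · Thornfield Plaza: $29,520

Lane-miles total: 336.
Raw shares: Summit Reservoir 106/336 × $63,985 = 20,185.74; Winslow Interchange 75/336 × $63,985 = 14,282.37; Thornfield Plaza 155/336 × $63,985 = 29,516.89.
Rounded to nearest $5: Summit Reservoir $20,185; Winslow Interchange $14,280; Thornfield Plaza $29,515. Sum = $63,980.
Difference $63,985 − $63,980 = +$5 applied to largest lane-miles (Thornfield Plaza): Thornfield Plaza becomes $29,520.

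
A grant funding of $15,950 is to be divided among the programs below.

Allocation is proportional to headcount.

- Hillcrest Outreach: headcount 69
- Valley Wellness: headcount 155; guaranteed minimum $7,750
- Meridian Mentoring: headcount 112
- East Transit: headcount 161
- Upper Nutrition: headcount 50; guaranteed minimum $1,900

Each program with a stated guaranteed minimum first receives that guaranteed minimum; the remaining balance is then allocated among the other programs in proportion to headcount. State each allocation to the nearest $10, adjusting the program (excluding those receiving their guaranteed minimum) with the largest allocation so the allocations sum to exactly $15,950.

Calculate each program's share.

Hillcrest Outreach: $1,270 · Valley Wellness: $7,750 · Meridian Mentoring: $2,060 · East Transit: $2,970 · Upper Nutrition: $1,900

Fund the minimums — Valley Wellness $7,750; Upper Nutrition $1,900. Balance $6,300.
Balance split over remaining headcount 342: Hillcrest Outreach 1,271.05 → $1,270; Meridian Mentoring 2,063.16 → $2,060; East Transit 2,965.79 → $2,970.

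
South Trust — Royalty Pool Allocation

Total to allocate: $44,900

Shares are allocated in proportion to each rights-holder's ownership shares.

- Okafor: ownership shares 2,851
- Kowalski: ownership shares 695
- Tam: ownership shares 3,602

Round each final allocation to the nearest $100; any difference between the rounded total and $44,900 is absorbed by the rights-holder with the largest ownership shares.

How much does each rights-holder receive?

Okafor: $17,900; Kowalski: $4,400; Tam: $22,600

Combined ownership shares = 2,851 + 695 + 3,602 = 7,148.
Pro-rata amounts: Okafor 17,908.49; Kowalski 4,365.63; Tam 22,625.88.
At nearest $100: Okafor $17,900; Kowalski $4,400; Tam $22,600. Sum = $44,900.
Rounded total matches; no reconciliation needed.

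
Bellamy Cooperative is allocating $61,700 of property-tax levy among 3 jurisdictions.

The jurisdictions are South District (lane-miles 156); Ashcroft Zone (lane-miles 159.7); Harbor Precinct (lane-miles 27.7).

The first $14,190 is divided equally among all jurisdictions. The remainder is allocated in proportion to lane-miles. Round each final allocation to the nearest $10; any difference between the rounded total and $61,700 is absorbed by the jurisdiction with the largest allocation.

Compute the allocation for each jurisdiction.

Equal tier: $14,190 ÷ 3 = $4,730 apiece.
Remainder $47,510 by lane-miles (total 343.4): South District 21,582.88 → $21,580; Ashcroft Zone 22,094.78 → $22,090; Harbor Precinct 3,832.34 → $3,830.
Rounding difference +$10 on remainder applied to Ashcroft Zone.
Totals: South District $4,730 + $21,580 = $26,310; Ashcroft Zone $4,730 + $22,100 = $26,830; Harbor Precinct $4,730 + $3,830 = $8,560.

South District: $26,310 · Ashcroft Zone: $26,830 · Harbor Precinct: $8,560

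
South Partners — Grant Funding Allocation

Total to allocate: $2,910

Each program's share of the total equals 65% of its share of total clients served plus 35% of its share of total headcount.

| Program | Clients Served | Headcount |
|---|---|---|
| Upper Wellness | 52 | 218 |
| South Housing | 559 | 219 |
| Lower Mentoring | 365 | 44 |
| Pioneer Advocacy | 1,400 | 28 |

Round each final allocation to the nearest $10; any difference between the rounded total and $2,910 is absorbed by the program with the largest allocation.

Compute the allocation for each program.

Totals — clients served 2,376, headcount 509.
Combined weights (65% clients served + 35% headcount): Upper Wellness 0.1641; South Housing 0.3035; Lower Mentoring 0.1301; Pioneer Advocacy 0.4023.
Pro-rata amounts: Upper Wellness 477.61; South Housing 883.23; Lower Mentoring 378.61; Pioneer Advocacy 1,170.55.
At nearest $10: Upper Wellness $480; South Housing $880; Lower Mentoring $380; Pioneer Advocacy $1,170. Sum = $2,910.
No rounding difference to absorb.

Upper Wellness: $480 | South Housing: $880 | Lower Mentoring: $380 | Pioneer Advocacy: $1,170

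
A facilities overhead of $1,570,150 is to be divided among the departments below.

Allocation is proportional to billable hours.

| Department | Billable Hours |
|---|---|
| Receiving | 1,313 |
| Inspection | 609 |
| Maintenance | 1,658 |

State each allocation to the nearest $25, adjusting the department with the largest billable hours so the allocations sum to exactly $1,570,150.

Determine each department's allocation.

Combined billable hours = 1,313 + 609 + 1,658 = 3,580.
Unrounded shares: Receiving 575,867.86; Inspection 267,100.94; Maintenance 727,181.20.
At nearest $25: Receiving $575,875; Inspection $267,100; Maintenance $727,175. Sum = $1,570,150.
Rounded total matches; no reconciliation needed.

Receiving: $575,875; Inspection: $267,100; Maintenance: $727,175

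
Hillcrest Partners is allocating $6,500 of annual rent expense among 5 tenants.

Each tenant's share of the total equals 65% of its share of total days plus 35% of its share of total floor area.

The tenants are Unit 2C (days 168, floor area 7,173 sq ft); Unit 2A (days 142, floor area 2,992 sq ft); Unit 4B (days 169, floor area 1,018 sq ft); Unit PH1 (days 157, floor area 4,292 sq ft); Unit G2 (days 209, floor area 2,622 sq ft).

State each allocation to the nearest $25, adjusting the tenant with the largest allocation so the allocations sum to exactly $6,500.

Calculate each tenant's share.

Unit 2C: $1,750 · Unit 2A: $1,075 · Unit 4B: $975 · Unit PH1: $1,325 · Unit G2: $1,375

Totals — days 845, floor area 18,097.
Composite weights (65% days + 35% floor area): Unit 2C 0.2680; Unit 2A 0.1671; Unit 4B 0.1497; Unit PH1 0.2038; Unit G2 0.2115.
Pro-rata amounts: Unit 2C 1,741.73; Unit 2A 1,086.13; Unit 4B 972.97; Unit PH1 1,324.55; Unit G2 1,374.62.
After rounding ($25): Unit 2C $1,750; Unit 2A $1,075; Unit 4B $975; Unit PH1 $1,325; Unit G2 $1,375. Sum = $6,500.
Rounded total matches; no reconciliation needed.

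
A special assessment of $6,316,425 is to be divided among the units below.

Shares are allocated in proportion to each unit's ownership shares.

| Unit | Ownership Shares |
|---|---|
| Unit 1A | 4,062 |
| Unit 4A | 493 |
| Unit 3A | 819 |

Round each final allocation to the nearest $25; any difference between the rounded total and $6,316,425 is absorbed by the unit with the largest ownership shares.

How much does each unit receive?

Sum of ownership shares: 4,062 + 493 + 819 = 5,374.
Pro-rata amounts: Unit 1A 4,774,342.83; Unit 4A 579,456.18; Unit 3A 962,625.99.
At nearest $25: Unit 1A $4,774,350; Unit 4A $579,450; Unit 3A $962,625. Sum = $6,316,425.
Sum already equals the total — no adjustment.

Unit 1A: $4,774,350; Unit 4A: $579,450; Unit 3A: $962,625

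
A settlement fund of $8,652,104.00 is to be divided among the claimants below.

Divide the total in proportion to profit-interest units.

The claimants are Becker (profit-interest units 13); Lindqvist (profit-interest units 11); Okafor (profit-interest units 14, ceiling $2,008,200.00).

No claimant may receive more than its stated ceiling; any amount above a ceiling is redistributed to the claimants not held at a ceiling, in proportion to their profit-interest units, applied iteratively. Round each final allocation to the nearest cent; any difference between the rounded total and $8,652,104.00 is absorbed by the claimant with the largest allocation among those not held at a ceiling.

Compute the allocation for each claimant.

Becker: $3,598,781.33; Lindqvist: $3,045,122.67; Okafor: $2,008,200.00

Total profit-interest units = 38.
Proportional shares (ignoring caps): Becker 2,959,930.3158; Lindqvist 2,504,556.4211; Okafor 3,187,617.2632.
Capped: Okafor ($2,008,200.00); remaining pool $6,643,904.00 reallocated over remaining profit-interest units 24.
Shares after redistribution: Becker 3,598,781.3333 → $3,598,781.33; Lindqvist 3,045,122.6667 → $3,045,122.67.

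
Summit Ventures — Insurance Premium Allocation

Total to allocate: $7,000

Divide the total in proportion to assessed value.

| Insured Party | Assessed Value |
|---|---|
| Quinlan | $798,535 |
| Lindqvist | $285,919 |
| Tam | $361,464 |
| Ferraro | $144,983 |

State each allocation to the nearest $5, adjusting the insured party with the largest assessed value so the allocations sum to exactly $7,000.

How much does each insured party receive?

Sum of assessed value: 1,590,901.
Raw shares: Quinlan 798,535/1,590,901 × $7,000 = 3,513.57; Lindqvist 285,919/1,590,901 × $7,000 = 1,258.05; Tam 361,464/1,590,901 × $7,000 = 1,590.45; Ferraro 144,983/1,590,901 × $7,000 = 637.93.
Rounded to nearest $5: Quinlan $3,515; Lindqvist $1,260; Tam $1,590; Ferraro $640. Sum = $7,005.
Difference $7,000 − $7,005 = −$5 applied to largest assessed value (Quinlan): Quinlan becomes $3,510.

Quinlan: $3,510 | Lindqvist: $1,260 | Tam: $1,590 | Ferraro: $640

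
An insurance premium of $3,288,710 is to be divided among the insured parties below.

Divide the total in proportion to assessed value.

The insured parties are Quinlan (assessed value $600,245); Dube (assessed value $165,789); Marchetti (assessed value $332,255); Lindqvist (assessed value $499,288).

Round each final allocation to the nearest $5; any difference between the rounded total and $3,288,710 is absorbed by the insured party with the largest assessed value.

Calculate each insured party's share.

Quinlan: $1,235,645; Dube: $341,285; Marchetti: $683,965; Lindqvist: $1,027,815

Combined assessed value = 1,597,577.
Raw shares: Quinlan 600,245/1,597,577 × $3,288,710 = 1,235,641.06; Dube 165,789/1,597,577 × $3,288,710 = 341,286.80; Marchetti 332,255/1,597,577 × $3,288,710 = 683,967.25; Lindqvist 499,288/1,597,577 × $3,288,710 = 1,027,814.90.
At nearest $5: Quinlan $1,235,640; Dube $341,285; Marchetti $683,965; Lindqvist $1,027,815. Sum = $3,288,705.
Difference $3,288,710 − $3,288,705 = +$5 applied to largest assessed value (Quinlan): Quinlan becomes $1,235,645.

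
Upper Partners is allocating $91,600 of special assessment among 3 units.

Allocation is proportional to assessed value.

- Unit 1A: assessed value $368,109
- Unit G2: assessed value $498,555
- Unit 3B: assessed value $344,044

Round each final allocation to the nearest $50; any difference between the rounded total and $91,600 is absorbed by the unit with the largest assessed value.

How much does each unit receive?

Total assessed value = 368,109 + 498,555 + 344,044 = 1,210,708.
Proportional shares: Unit 1A 27,850.47; Unit G2 37,719.78; Unit 3B 26,029.75.
Rounded to nearest $50: Unit 1A $27,850; Unit G2 $37,700; Unit 3B $26,050. Sum = $91,600.
No rounding difference to absorb.

Unit 1A: $27,850 · Unit G2: $37,700 · Unit 3B: $26,050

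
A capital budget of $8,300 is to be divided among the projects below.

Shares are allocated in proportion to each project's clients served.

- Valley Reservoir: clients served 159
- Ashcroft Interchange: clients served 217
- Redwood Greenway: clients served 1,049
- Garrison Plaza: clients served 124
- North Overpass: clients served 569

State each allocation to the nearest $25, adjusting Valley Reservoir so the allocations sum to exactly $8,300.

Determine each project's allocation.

Valley Reservoir: $650; Ashcroft Interchange: $850; Redwood Greenway: $4,100; Garrison Plaza: $475; North Overpass: $2,225

Clients served total: 2,118.
Proportional shares: Valley Reservoir 159/2,118 × $8,300 = 623.09; Ashcroft Interchange 217/2,118 × $8,300 = 850.38; Redwood Greenway 1,049/2,118 × $8,300 = 4,110.81; Garrison Plaza 124/2,118 × $8,300 = 485.93; North Overpass 569/2,118 × $8,300 = 2,229.79.
At nearest $25: Valley Reservoir $625; Ashcroft Interchange $850; Redwood Greenway $4,100; Garrison Plaza $475; North Overpass $2,225. Sum = $8,275.
Difference $8,300 − $8,275 = +$25 applied to Valley Reservoir: Valley Reservoir becomes $650.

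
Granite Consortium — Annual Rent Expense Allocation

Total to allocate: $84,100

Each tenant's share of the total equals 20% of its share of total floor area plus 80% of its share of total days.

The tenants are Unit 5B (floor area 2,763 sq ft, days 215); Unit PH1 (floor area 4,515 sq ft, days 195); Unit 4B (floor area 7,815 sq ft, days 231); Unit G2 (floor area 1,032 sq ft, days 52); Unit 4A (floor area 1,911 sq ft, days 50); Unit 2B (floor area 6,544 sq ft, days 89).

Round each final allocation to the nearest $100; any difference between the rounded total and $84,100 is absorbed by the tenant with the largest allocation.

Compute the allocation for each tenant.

Unit 5B: $19,300 · Unit PH1: $18,900 · Unit 4B: $23,900 · Unit G2: $4,900 · Unit 4A: $5,400 · Unit 2B: $11,700

Floor area total 24,580; days total 832.
Combined weights (20% floor area + 80% days): Unit 5B 0.2292; Unit PH1 0.2242; Unit 4B 0.2857; Unit G2 0.0584; Unit 4A 0.0636; Unit 2B 0.1388.
Unrounded shares: Unit 5B 19,276.77; Unit PH1 18,858.35; Unit 4B 24,027.68; Unit G2 4,911.19; Unit 4A 5,350.96; Unit 2B 11,675.05.
At nearest $100: Unit 5B $19,300; Unit PH1 $18,900; Unit 4B $24,000; Unit G2 $4,900; Unit 4A $5,400; Unit 2B $11,700. Sum = $84,200.
Difference $84,100 − $84,200 = −$100 applied to largest allocation (Unit 4B): Unit 4B becomes $23,900.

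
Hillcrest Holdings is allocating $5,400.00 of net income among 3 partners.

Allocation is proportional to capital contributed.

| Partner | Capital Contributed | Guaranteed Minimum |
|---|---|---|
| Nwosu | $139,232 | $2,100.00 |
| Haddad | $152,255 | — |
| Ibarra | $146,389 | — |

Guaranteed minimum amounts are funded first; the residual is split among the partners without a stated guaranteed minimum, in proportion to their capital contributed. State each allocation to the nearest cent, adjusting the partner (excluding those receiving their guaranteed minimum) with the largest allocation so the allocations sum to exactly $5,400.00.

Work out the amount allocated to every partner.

Minimums first: Nwosu $2,100.00. Balance $3,300.00.
Balance split over remaining capital contributed 298,644: Haddad 1,682.4095 → $1,682.41; Ibarra 1,617.5905 → $1,617.59.

Nwosu: $2,100.00; Haddad: $1,682.41; Ibarra: $1,617.59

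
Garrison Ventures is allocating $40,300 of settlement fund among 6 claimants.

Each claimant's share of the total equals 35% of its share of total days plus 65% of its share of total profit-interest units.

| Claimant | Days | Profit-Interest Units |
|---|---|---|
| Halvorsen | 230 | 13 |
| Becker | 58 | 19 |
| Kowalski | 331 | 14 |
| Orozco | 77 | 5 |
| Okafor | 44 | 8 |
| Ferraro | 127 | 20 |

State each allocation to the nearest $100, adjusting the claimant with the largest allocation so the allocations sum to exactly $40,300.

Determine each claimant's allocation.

Totals — days 867, profit-interest units 79.
Composite weights (35% days + 65% profit-interest units): Halvorsen 0.1998; Becker 0.1797; Kowalski 0.2488; Orozco 0.0722; Okafor 0.0836; Ferraro 0.2158.
Unrounded shares: Halvorsen 8,052.38; Becker 7,243.65; Kowalski 10,027.11; Orozco 2,910.60; Okafor 3,368.48; Ferraro 8,697.78.
After rounding ($100): Halvorsen $8,100; Becker $7,200; Kowalski $10,000; Orozco $2,900; Okafor $3,400; Ferraro $8,700. Sum = $40,300.
No rounding difference to absorb.

Halvorsen: $8,100 | Becker: $7,200 | Kowalski: $10,000 | Orozco: $2,900 | Okafor: $3,400 | Ferraro: $8,700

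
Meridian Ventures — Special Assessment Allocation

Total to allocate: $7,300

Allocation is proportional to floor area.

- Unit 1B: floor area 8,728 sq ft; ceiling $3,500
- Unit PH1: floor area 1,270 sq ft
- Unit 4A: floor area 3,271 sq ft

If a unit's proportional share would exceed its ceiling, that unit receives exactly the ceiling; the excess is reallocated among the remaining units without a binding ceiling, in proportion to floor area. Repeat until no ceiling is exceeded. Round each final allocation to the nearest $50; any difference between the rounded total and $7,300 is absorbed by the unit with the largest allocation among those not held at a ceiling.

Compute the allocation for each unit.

Unit 1B: $3,500 · Unit PH1: $1,050 · Unit 4A: $2,750

Sum of floor area: 13,269.
Proportional shares (ignoring caps): Unit 1B 4,801.75; Unit PH1 698.70; Unit 4A 1,799.56.
Capped: Unit 1B ($3,500); remaining pool $3,800 reallocated over remaining floor area 4,541.
Shares after redistribution: Unit PH1 1,062.76 → $1,050; Unit 4A 2,737.24 → $2,750.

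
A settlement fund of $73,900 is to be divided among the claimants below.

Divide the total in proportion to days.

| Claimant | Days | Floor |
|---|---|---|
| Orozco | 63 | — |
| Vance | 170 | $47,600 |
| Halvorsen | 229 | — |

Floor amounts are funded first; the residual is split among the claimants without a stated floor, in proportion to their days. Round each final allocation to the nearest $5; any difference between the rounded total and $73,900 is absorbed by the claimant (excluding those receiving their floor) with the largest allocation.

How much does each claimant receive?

Fund the minimums — Vance $47,600. Balance $26,300.
Balance split over remaining days 292: Orozco 5,674.32 → $5,675; Halvorsen 20,625.68 → $20,625.

Orozco: $5,675 · Vance: $47,600 · Halvorsen: $20,625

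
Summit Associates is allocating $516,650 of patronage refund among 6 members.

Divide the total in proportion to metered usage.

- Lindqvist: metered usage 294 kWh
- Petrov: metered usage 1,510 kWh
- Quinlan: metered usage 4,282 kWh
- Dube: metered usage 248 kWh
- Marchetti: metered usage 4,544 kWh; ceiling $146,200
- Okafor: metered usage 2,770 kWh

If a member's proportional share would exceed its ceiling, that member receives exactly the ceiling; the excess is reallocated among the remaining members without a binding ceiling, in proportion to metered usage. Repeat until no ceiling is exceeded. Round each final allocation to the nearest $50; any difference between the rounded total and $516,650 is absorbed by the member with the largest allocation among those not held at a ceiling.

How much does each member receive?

Metered usage total: 13,648.
Pro-rata shares before constraints: Lindqvist 11,129.48; Petrov 57,161.60; Quinlan 162,096.67; Dube 9,388.13; Marchetti 172,014.77; Okafor 104,859.36.
Held at cap: Marchetti ($146,200); balance $370,450 reallocated over remaining metered usage 9,104.
Redistributed shares: Lindqvist 11,963.13 → $11,950; Petrov 61,443.27 → $61,450; Quinlan 174,238.46 → $174,250; Dube 10,091.34 → $10,100; Okafor 112,713.81 → $112,700.

Lindqvist: $11,950 · Petrov: $61,450 · Quinlan: $174,250 · Dube: $10,100 · Marchetti: $146,200 · Okafor: $112,700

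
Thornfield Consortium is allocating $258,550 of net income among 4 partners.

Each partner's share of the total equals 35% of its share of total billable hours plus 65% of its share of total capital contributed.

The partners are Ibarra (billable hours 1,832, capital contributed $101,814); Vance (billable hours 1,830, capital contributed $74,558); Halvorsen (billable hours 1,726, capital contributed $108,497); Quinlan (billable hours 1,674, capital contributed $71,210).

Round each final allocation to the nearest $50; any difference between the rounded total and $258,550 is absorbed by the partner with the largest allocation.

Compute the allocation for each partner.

Billable hours total 7,062; capital contributed total 356,079.
Composite weights (35% billable hours + 65% capital contributed): Ibarra 0.2767; Vance 0.2268; Halvorsen 0.2836; Quinlan 0.2130.
Unrounded shares: Ibarra 71,528.09; Vance 58,638.54; Halvorsen 73,323.96; Quinlan 55,059.41.
Rounded to nearest $50: Ibarra $71,550; Vance $58,650; Halvorsen $73,300; Quinlan $55,050. Sum = $258,550.
Rounded total matches; no reconciliation needed.

Ibarra: $71,550 · Vance: $58,650 · Halvorsen: $73,300 · Quinlan: $55,050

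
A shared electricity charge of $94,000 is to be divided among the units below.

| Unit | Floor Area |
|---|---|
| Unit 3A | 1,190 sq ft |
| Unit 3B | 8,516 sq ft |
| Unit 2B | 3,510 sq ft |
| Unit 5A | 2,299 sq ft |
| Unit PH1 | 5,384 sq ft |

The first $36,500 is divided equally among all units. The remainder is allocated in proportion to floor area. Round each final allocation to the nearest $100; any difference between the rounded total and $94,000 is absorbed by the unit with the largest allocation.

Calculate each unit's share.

Equal tier: $36,500 ÷ 5 = $7,300 apiece.
Remainder $57,500 by floor area (total 20,899): Unit 3A 3,274.08 → $3,300; Unit 3B 23,430.31 → $23,400; Unit 2B 9,657.16 → $9,700; Unit 5A 6,325.30 → $6,300; Unit PH1 14,813.15 → $14,800.
Totals: Unit 3A $7,300 + $3,300 = $10,600; Unit 3B $7,300 + $23,400 = $30,700; Unit 2B $7,300 + $9,700 = $17,000; Unit 5A $7,300 + $6,300 = $13,600; Unit PH1 $7,300 + $14,800 = $22,100.

Unit 3A: $10,600 | Unit 3B: $30,700 | Unit 2B: $17,000 | Unit 5A: $13,600 | Unit PH1: $22,100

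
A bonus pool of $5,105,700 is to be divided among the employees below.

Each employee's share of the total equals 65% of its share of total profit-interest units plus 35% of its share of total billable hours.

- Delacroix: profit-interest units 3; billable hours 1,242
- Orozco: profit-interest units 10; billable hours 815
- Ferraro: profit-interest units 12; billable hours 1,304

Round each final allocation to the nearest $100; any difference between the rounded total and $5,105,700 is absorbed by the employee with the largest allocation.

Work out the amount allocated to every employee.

Delacroix: $1,058,600 | Orozco: $1,760,800 | Ferraro: $2,286,300

Totals — profit-interest units 25, billable hours 3,361.
Blended shares (65% profit-interest units + 35% billable hours): Delacroix 0.2073; Orozco 0.3449; Ferraro 0.4478.
Proportional shares: Delacroix 1,058,598.00; Orozco 1,760,805.69; Ferraro 2,286,296.31.
After rounding ($100): Delacroix $1,058,600; Orozco $1,760,800; Ferraro $2,286,300. Sum = $5,105,700.
No rounding difference to absorb.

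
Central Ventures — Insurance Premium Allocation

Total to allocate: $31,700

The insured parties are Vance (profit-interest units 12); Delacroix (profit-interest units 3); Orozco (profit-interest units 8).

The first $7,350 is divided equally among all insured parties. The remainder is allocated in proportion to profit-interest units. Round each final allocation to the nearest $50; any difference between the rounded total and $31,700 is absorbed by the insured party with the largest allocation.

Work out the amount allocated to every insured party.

Equal tier: $7,350 ÷ 3 = $2,450 apiece.
Remainder $24,350 by profit-interest units (total 23): Vance 12,704.35 → $12,700; Delacroix 3,176.09 → $3,200; Orozco 8,469.57 → $8,450.
Totals: Vance $2,450 + $12,700 = $15,150; Delacroix $2,450 + $3,200 = $5,650; Orozco $2,450 + $8,450 = $10,900.

Vance: $15,150; Delacroix: $5,650; Orozco: $10,900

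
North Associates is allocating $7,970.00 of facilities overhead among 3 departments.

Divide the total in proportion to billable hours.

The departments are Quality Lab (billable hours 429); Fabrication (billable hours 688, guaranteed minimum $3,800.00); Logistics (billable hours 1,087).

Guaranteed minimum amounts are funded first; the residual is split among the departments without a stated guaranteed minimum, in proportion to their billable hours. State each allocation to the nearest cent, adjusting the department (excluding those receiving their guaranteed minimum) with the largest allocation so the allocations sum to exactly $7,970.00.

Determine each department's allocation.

Quality Lab: $1,180.03 · Fabrication: $3,800.00 · Logistics: $2,989.97

Guaranteed amounts: Fabrication $3,800.00. Remaining pool $4,170.00.
Remaining pool split over remaining billable hours 1,516: Quality Lab 1,180.0330 → $1,180.03; Logistics 2,989.9670 → $2,989.97.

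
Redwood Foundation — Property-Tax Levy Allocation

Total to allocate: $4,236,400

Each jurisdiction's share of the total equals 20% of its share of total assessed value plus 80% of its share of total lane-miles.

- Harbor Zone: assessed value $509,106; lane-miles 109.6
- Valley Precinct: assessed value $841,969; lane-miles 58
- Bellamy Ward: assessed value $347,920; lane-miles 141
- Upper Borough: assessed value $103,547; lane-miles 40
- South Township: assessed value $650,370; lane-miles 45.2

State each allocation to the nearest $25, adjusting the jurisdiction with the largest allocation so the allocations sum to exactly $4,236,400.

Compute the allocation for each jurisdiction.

Assessed value total 2,452,912; lane-miles total 393.8.
Combined weights (20% assessed value + 80% lane-miles): Harbor Zone 0.2642; Valley Precinct 0.1865; Bellamy Ward 0.3148; Upper Borough 0.0897; South Township 0.1449.
Pro-rata amounts: Harbor Zone 1,119,093.47; Valley Precinct 789,990.63; Bellamy Ward 1,333,651.48; Upper Borough 380,014.84; South Township 613,649.58.
Rounded to nearest $25: Harbor Zone $1,119,100; Valley Precinct $790,000; Bellamy Ward $1,333,650; Upper Borough $380,025; South Township $613,650. Sum = $4,236,425.
Difference $4,236,400 − $4,236,425 = −$25 applied to largest allocation (Bellamy Ward): Bellamy Ward becomes $1,333,625.

Harbor Zone: $1,119,100 · Valley Precinct: $790,000 · Bellamy Ward: $1,333,625 · Upper Borough: $380,025 · South Township: $613,650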